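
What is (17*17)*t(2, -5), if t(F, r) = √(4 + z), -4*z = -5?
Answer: 289*√21/2 ≈ 662.18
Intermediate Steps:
z = 5/4 (z = -¼*(-5) = 5/4 ≈ 1.2500)
t(F, r) = √21/2 (t(F, r) = √(4 + 5/4) = √(21/4) = √21/2)
(17*17)*t(2, -5) = (17*17)*(√21/2) = 289*(√21/2) = 289*√21/2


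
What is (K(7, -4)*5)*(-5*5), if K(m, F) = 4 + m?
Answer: -1375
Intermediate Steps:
(K(7, -4)*5)*(-5*5) = ((4 + 7)*5)*(-5*5) = (11*5)*(-25) = 55*(-25) = -1375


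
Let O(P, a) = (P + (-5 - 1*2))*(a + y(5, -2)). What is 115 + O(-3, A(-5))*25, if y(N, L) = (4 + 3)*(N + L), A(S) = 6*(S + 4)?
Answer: -3635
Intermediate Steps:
A(S) = 24 + 6*S (A(S) = 6*(4 + S) = 24 + 6*S)
y(N, L) = 7*L + 7*N (y(N, L) = 7*(L + N) = 7*L + 7*N)
O(P, a) = (-7 + P)*(21 + a) (O(P, a) = (P + (-5 - 1*2))*(a + (7*(-2) + 7*5)) = (P + (-5 - 2))*(a + (-14 + 35)) = (P - 7)*(a + 21) = (-7 + P)*(21 + a))
115 + O(-3, A(-5))*25 = 115 + (-147 - 7*(24 + 6*(-5)) + 21*(-3) - 3*(24 + 6*(-5)))*25 = 115 + (-147 - 7*(24 - 30) - 63 - 3*(24 - 30))*25 = 115 + (-147 - 7*(-6) - 63 - 3*(-6))*25 = 115 + (-147 + 42 - 63 + 18)*25 = 115 - 150*25 = 115 - 3750 = -3635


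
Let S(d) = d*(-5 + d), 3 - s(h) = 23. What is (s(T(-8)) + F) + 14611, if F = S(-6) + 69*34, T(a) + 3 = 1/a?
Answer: 17003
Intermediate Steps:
T(a) = -3 + 1/a
s(h) = -20 (s(h) = 3 - 1*23 = 3 - 23 = -20)
F = 2412 (F = -6*(-5 - 6) + 69*34 = -6*(-11) + 2346 = 66 + 2346 = 2412)
(s(T(-8)) + F) + 14611 = (-20 + 2412) + 14611 = 2392 + 14611 = 17003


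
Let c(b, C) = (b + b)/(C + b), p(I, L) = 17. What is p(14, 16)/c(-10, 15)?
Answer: -17/4 ≈ -4.2500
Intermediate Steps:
c(b, C) = 2*b/(C + b) (c(b, C) = (2*b)/(C + b) = 2*b/(C + b))
p(14, 16)/c(-10, 15) = 17/((2*(-10)/(15 - 10))) = 17/((2*(-10)/5)) = 17/((2*(-10)*(1/5))) = 17/(-4) = 17*(-1/4) = -17/4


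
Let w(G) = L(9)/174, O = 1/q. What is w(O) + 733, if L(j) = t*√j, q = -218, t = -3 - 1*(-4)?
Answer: 42515/58 ≈ 733.02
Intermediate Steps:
t = 1 (t = -3 + 4 = 1)
O = -1/218 (O = 1/(-218) = -1/218 ≈ -0.0045872)
L(j) = √j (L(j) = 1*√j = √j)
w(G) = 1/58 (w(G) = √9/174 = 3*(1/174) = 1/58)
w(O) + 733 = 1/58 + 733 = 42515/58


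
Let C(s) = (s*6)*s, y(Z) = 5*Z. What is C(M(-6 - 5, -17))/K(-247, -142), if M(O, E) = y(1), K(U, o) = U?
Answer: -150/247 ≈ -0.60729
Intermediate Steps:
M(O, E) = 5 (M(O, E) = 5*1 = 5)
C(s) = 6*s**2 (C(s) = (6*s)*s = 6*s**2)
C(M(-6 - 5, -17))/K(-247, -142) = (6*5**2)/(-247) = (6*25)*(-1/247) = 150*(-1/247) = -150/247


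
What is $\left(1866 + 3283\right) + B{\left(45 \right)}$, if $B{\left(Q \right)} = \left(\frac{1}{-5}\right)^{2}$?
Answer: $\frac{128726}{25} \approx 5149.0$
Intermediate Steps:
$B{\left(Q \right)} = \frac{1}{25}$ ($B{\left(Q \right)} = \left(- \frac{1}{5}\right)^{2} = \frac{1}{25}$)
$\left(1866 + 3283\right) + B{\left(45 \right)} = \left(1866 + 3283\right) + \frac{1}{25} = 5149 + \frac{1}{25} = \frac{128726}{25}$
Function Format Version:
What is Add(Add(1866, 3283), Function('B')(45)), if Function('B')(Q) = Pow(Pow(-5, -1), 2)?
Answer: Rational(128726, 25) ≈ 5149.0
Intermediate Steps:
Function('B')(Q) = Rational(1, 25) (Function('B')(Q) = Pow(Rational(-1, 5), 2) = Rational(1, 25))
Add(Add(1866, 3283), Function('B')(45)) = Add(Add(1866, 3283), Rational(1, 25)) = Add(5149, Rational(1, 25)) = Rational(128726, 25)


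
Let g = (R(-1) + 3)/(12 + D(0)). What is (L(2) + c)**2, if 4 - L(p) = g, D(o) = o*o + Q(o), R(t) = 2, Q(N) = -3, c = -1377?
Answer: 152819044/81 ≈ 1.8867e+6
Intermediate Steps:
D(o) = -3 + o**2 (D(o) = o*o - 3 = o**2 - 3 = -3 + o**2)
g = 5/9 (g = (2 + 3)/(12 + (-3 + 0**2)) = 5/(12 + (-3 + 0)) = 5/(12 - 3) = 5/9 ≈ 0.55556)
L(p) = 31/9 (L(p) = 4 - 1*5/9 = 4 - 5/9 = 31/9)
(L(2) + c)**2 = (31/9 - 1377)**2 = (-12362/9)**2 = 152819044/81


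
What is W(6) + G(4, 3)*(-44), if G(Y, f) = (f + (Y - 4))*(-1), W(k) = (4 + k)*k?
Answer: 192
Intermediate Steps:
W(k) = k*(4 + k)
G(Y, f) = 4 - Y - f (G(Y, f) = (f + (-4 + Y))*(-1) = (-4 + Y + f)*(-1) = 4 - Y - f)
W(6) + G(4, 3)*(-44) = 6*(4 + 6) + (4 - 1*4 - 1*3)*(-44) = 6*10 + (4 - 4 - 3)*(-44) = 60 - 3*(-44) = 60 + 132 = 192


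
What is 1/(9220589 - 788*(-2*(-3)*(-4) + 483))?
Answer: 1/8858897 ≈ 1.1288e-7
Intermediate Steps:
1/(9220589 - 788*(-2*(-3)*(-4) + 483)) = 1/(9220589 - 788*(6*(-4) + 483)) = 1/(9220589 - 788*(-24 + 483)) = 1/(9220589 - 788*459) = 1/(9220589 - 361692) = 1/8858897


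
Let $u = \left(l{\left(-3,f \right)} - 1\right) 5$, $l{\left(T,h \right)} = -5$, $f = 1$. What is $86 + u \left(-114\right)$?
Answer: $3506$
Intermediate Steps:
$u = -30$ ($u = \left(-5 - 1\right) 5 = \left(-6\right) 5 = -30$)
$86 + u \left(-114\right) = 86 - -3420 = 86 + 3420 = 3506$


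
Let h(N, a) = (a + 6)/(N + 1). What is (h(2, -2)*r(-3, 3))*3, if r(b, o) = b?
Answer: -12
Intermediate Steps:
h(N, a) = (6 + a)/(1 + N)
(h(2, -2)*r(-3, 3))*3 = (((6 - 2)/(1 + 2))*(-3))*3 = ((4/3)*(-3))*3 = -4*3 = -12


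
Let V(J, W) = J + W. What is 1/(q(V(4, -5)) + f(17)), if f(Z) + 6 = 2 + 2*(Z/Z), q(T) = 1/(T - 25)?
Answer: -26/53 ≈ -0.49057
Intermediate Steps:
q(T) = 1/(-25 + T)
f(Z) = -2 (f(Z) = -6 + (2 + 2*(Z/Z)) = -6 + (2 + 2*1) = -6 + (2 + 2) = -6 + 4 = -2)
1/(q(V(4, -5)) + f(17)) = 1/(1/(-25 + (4 - 5)) - 2) = 1/(1/(-25 - 1) - 2) = 1/(1/(-26) - 2) = 1/(-1/26 - 2) = 1/(-53/26) = -26/53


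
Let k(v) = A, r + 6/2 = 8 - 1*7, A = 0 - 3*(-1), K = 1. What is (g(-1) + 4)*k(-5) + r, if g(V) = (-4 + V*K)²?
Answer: 85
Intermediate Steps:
A = 3 (A = 0 + 3 = 3)
g(V) = (-4 + V)² (g(V) = (-4 + V*1)² = (-4 + V)²)
r = -2 (r = -3 + (8 - 1*7) = -3 + (8 - 7) = -3 + 1 = -2)
k(v) = 3
(g(-1) + 4)*k(-5) + r = ((-4 - 1)² + 4)*3 - 2 = ((-5)² + 4)*3 - 2 = (25 + 4)*3 - 2 = 29*3 - 2 = 87 - 2 = 85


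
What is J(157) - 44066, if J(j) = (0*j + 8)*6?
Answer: -44018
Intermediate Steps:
J(j) = 48 (J(j) = (0 + 8)*6 = 8*6 = 48)
J(157) - 44066 = 48 - 44066 = -44018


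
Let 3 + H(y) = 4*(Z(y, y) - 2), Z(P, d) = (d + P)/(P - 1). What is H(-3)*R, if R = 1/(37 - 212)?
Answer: 1/35 ≈ 0.028571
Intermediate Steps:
Z(P, d) = (P + d)/(-1 + P)
R = -1/175 (R = 1/(-175) = -1/175 ≈ -0.0057143)
H(y) = -11 + 8*y/(-1 + y) (H(y) = -3 + 4*((y + y)/(-1 + y) - 2) = -3 + 4*((2*y)/(-1 + y) - 2) = -3 + 4*(2*y/(-1 + y) - 2) = -3 + 4*(-2 + 2*y/(-1 + y)) = -3 + (-8 + 8*y/(-1 + y)) = -11 + 8*y/(-1 + y))
H(-3)*R = ((11 - 3*(-3))/(-1 - 3))*(-1/175) = ((11 + 9)/(-4))*(-1/175) = -1/4*20*(-1/175) = -5*(-1/175) = 1/35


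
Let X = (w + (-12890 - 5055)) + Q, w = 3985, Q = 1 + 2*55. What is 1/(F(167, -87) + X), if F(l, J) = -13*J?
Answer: -1/12718 ≈ -7.8629e-5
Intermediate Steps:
Q = 111 (Q = 1 + 110 = 111)
X = -13849 (X = (3985 + (-12890 - 5055)) + 111 = (3985 - 17945) + 111 = -13960 + 111 = -13849)
1/(F(167, -87) + X) = 1/(-13*(-87) - 13849) = 1/(1131 - 13849) = 1/(-12718) = -1/12718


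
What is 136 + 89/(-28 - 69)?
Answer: 13103/97 ≈ 135.08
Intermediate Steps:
136 + 89/(-28 - 69) = 136 + 89/(-97) = 136 + 89*(-1/97) = 136 - 89/97 = 13103/97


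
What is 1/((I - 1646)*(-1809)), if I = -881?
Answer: 1/4571343 ≈ 2.1875e-7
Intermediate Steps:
1/((I - 1646)*(-1809)) = 1/(-881 - 1646*(-1809)) = -1/1809/(-2527) = -1/2527*(-1/1809) = 1/4571343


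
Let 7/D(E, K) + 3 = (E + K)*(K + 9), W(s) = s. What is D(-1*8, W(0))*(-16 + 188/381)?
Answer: 41356/28575 ≈ 1.4473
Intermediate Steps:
D(E, K) = 7/(-3 + (9 + K)*(E + K)) (D(E, K) = 7/(-3 + (E + K)*(K + 9)) = 7/(-3 + (E + K)*(9 + K)) = 7/(-3 + (9 + K)*(E + K)))
D(-1*8, W(0))*(-16 + 188/381) = (7/(-3 + 0² + 9*(-1*8) + 9*0 - 1*8*0))*(-16 + 188/381) = (7/(-3 + 0 + 9*(-8) + 0 - 8*0))*(-16 + 188*(1/381)) = (7/(-3 + 0 - 72 + 0 + 0))*(-16 + 188/381) = (7/(-75))*(-5908/381) = (7*(-1/75))*(-5908/381) = -7/75*(-5908/381) = 41356/28575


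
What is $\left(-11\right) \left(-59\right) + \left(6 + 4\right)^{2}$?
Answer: $749$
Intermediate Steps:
$\left(-11\right) \left(-59\right) + \left(6 + 4\right)^{2} = 649 + 10^{2} = 649 + 100 = 749$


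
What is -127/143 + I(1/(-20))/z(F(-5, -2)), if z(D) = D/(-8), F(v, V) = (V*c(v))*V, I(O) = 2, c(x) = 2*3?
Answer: -667/429 ≈ -1.5548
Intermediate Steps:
c(x) = 6
F(v, V) = 6*V² (F(v, V) = (V*6)*V = (6*V)*V = 6*V²)
z(D) = -D/8 (z(D) = D*(-⅛) = -D/8)
-127/143 + I(1/(-20))/z(F(-5, -2)) = -127/143 + 2/((-3*(-2)²/4)) = -127*1/143 + 2/((-3*4/4)) = -127/143 + 2/((-⅛*24)) = -127/143 + 2/(-3) = -127/143 + 2*(-⅓) = -127/143 - ⅔ = -667/429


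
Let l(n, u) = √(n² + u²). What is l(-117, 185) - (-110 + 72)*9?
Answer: 342 + √47914 ≈ 560.89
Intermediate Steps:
l(-117, 185) - (-110 + 72)*9 = √((-117)² + 185²) - (-110 + 72)*9 = √(13689 + 34225) - (-38)*9 = √47914 - 1*(-342) = √47914 + 342 = 342 + √47914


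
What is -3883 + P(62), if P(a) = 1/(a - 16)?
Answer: -178617/46 ≈ -3883.0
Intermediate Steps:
P(a) = 1/(-16 + a)
-3883 + P(62) = -3883 + 1/(-16 + 62) = -3883 + 1/46 = -178617/46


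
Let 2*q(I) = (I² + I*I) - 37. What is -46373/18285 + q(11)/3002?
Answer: -274675067/109783140 ≈ -2.5020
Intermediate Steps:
q(I) = -37/2 + I² (q(I) = ((I² + I*I) - 37)/2 = ((I² + I²) - 37)/2 = (2*I² - 37)/2 = (-37 + 2*I²)/2 = -37/2 + I²)
-46373/18285 + q(11)/3002 = -46373/18285 + (-37/2 + 11²)/3002 = -46373*1/18285 + (-37/2 + 121)*(1/3002) = -46373/18285 + (205/2)*(1/3002) = -46373/18285 + 205/6004 = -274675067/109783140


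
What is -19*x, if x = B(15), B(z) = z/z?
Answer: -19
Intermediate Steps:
B(z) = 1
x = 1
-19*x = -19*1 = -19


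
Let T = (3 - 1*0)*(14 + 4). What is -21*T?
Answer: -1134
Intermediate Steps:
T = 54 (T = (3 + 0)*18 = 3*18 = 54)
-21*T = -21*54 = -1134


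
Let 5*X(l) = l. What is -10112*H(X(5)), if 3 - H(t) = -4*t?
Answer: -70784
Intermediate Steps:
X(l) = l/5
H(t) = 3 + 4*t (H(t) = 3 - (-4)*t = 3 + 4*t)
-10112*H(X(5)) = -10112*(3 + 4*((⅕)*5)) = -10112*(3 + 4*1) = -10112*(3 + 4) = -10112*7 = -70784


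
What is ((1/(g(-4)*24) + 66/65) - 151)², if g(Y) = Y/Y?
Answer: 54714355921/2433600 ≈ 22483.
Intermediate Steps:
g(Y) = 1
((1/(g(-4)*24) + 66/65) - 151)² = ((1/(1*24) + 66/65) - 151)² = ((1*(1/24) + 66*(1/65)) - 151)² = ((1/24 + 66/65) - 151)² = (1649/1560 - 151)² = (-233911/1560)² = 54714355921/2433600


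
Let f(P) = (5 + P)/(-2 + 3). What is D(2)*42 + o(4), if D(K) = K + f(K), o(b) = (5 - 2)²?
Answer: 387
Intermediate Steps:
o(b) = 9 (o(b) = 3² = 9)
f(P) = 5 + P (f(P) = (5 + P)/1 = (5 + P)*1 = 5 + P)
D(K) = 5 + 2*K (D(K) = K + (5 + K) = 5 + 2*K)
D(2)*42 + o(4) = (5 + 2*2)*42 + 9 = (5 + 4)*42 + 9 = 9*42 + 9 = 378 + 9 = 387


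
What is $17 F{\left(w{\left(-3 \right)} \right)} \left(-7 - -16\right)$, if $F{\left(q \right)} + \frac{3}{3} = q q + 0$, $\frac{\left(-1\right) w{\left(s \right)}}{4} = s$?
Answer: $21879$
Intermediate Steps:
$w{\left(s \right)} = - 4 s$
$F{\left(q \right)} = -1 + q^{2}$ ($F{\left(q \right)} = -1 + \left(q q + 0\right) = -1 + \left(q^{2} + 0\right) = -1 + q^{2}$)
$17 F{\left(w{\left(-3 \right)} \right)} \left(-7 - -16\right) = 17 \left(-1 + \left(\left(-4\right) \left(-3\right)\right)^{2}\right) \left(-7 - -16\right) = 17 \left(-1 + 12^{2}\right) \left(-7 + 16\right) = 17 \left(-1 + 144\right) 9 = 17 \cdot 143 \cdot 9 = 2431 \cdot 9 = 21879$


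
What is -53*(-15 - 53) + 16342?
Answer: 19946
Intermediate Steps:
-53*(-15 - 53) + 16342 = -53*(-68) + 16342 = 3604 + 16342 = 19946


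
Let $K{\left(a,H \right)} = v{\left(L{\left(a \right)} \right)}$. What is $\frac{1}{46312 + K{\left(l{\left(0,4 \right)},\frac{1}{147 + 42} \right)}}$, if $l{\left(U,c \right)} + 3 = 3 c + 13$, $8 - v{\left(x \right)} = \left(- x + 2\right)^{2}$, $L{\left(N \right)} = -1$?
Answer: $\frac{1}{46311} \approx 2.1593 \cdot 10^{-5}$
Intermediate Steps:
$v{\left(x \right)} = 8 - \left(2 - x\right)^{2}$ ($v{\left(x \right)} = 8 - \left(- x + 2\right)^{2} = 8 - \left(2 - x\right)^{2}$)
$l{\left(U,c \right)} = 10 + 3 c$ ($l{\left(U,c \right)} = -3 + \left(3 c + 13\right) = -3 + \left(13 + 3 c\right) = 10 + 3 c$)
$K{\left(a,H \right)} = -1$ ($K{\left(a,H \right)} = 8 - \left(-2 - 1\right)^{2} = 8 - \left(-3\right)^{2} = 8 - 9 = -1$)
$\frac{1}{46312 + K{\left(l{\left(0,4 \right)},\frac{1}{147 + 42} \right)}} = \frac{1}{46312 - 1} = \frac{1}{46311}$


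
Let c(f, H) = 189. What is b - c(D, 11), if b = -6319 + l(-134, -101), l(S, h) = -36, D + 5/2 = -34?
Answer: -6544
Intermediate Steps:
D = -73/2 (D = -5/2 - 34 = -73/2 ≈ -36.500)
b = -6355 (b = -6319 - 36 = -6355)
b - c(D, 11) = -6355 - 1*189 = -6355 - 189 = -6544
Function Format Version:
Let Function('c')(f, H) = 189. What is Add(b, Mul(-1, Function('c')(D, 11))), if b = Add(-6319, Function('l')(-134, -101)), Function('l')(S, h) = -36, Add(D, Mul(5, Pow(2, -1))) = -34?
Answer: -6544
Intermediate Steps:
D = Rational(-73, 2) (D = Add(Rational(-5, 2), -34) = Rational(-73, 2) ≈ -36.500)
b = -6355 (b = Add(-6319, -36) = -6355)
Add(b, Mul(-1, Function('c')(D, 11))) = Add(-6355, Mul(-1, 189)) = Add(-6355, -189) = -6544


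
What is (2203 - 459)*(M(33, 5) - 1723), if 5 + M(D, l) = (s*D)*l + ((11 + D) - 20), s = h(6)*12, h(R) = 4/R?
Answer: -669696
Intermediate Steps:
s = 8 (s = (4/6)*12 = (4*(⅙))*12 = (⅔)*12 = 8)
M(D, l) = -14 + D + 8*D*l (M(D, l) = -5 + ((8*D)*l + ((11 + D) - 20)) = -5 + (8*D*l + (-9 + D)) = -5 + (-9 + D + 8*D*l) = -14 + D + 8*D*l)
(2203 - 459)*(M(33, 5) - 1723) = (2203 - 459)*((-14 + 33 + 8*33*5) - 1723) = 1744*((-14 + 33 + 1320) - 1723) = 1744*(1339 - 1723) = 1744*(-384) = -669696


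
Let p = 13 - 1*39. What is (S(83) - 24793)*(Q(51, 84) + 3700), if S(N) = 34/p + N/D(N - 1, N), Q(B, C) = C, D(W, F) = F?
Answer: -1219632392/13 ≈ -9.3818e+7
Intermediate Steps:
p = -26 (p = 13 - 39 = -26)
S(N) = -4/13 (S(N) = 34/(-26) + N/N = 34*(-1/26) + 1 = -17/13 + 1 = -4/13)
(S(83) - 24793)*(Q(51, 84) + 3700) = (-4/13 - 24793)*(84 + 3700) = -322313/13*3784 = -1219632392/13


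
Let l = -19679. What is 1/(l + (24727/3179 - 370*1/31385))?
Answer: -19954583/392531262724 ≈ -5.0836e-5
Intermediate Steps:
1/(l + (24727/3179 - 370*1/31385)) = 1/(-19679 + (24727/3179 - 370*1/31385)) = 1/(-19679 + (24727*(1/3179) - 370*1/31385)) = 1/(-19679 + (24727/3179 - 74/6277)) = 1/(-19679 + 154976133/19954583) = 1/(-392531262724/19954583) = -19954583/392531262724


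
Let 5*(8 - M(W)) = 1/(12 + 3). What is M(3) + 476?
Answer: 36299/75 ≈ 483.99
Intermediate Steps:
M(W) = 599/75 (M(W) = 8 - 1/(5*(12 + 3)) = 8 - ⅕/15 = 8 - ⅕*1/15 = 8 - 1/75 = 599/75)
M(3) + 476 = 599/75 + 476 = 36299/75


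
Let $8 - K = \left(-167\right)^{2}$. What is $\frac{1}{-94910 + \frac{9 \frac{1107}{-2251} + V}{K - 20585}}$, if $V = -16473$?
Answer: $- \frac{54548483}{5177177976187} \approx -1.0536 \cdot 10^{-5}$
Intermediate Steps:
$K = -27881$ ($K = 8 - \left(-167\right)^{2} = 8 - 27889 = -27881$)
$\frac{1}{-94910 + \frac{9 \frac{1107}{-2251} + V}{K - 20585}} = \frac{1}{-94910 + \frac{9 \frac{1107}{-2251} - 16473}{-27881 - 20585}} = \frac{1}{-94910 + \frac{9 \cdot 1107 \left(- \frac{1}{2251}\right) - 16473}{-48466}} = \frac{1}{-94910 + \left(9 \left(- \frac{1107}{2251}\right) - 16473\right) \left(- \frac{1}{48466}\right)} = \frac{1}{-94910 + \left(- \frac{9963}{2251} - 16473\right) \left(- \frac{1}{48466}\right)} = \frac{1}{-94910 - - \frac{18545343}{54548483}} = \frac{1}{-94910 + \frac{18545343}{54548483}} = \frac{1}{- \frac{5177177976187}{54548483}} = - \frac{54548483}{5177177976187}$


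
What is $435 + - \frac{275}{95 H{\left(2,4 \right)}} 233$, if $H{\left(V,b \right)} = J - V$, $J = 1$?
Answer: $\frac{21080}{19} \approx 1109.5$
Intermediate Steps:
$H{\left(V,b \right)} = 1 - V$
$435 + - \frac{275}{95 H{\left(2,4 \right)}} 233 = 435 + - \frac{275}{95 \left(1 - 2\right)} 233 = 435 + - \frac{275}{95 \left(-1\right)} 233 = 435 + - \frac{275}{-95} \cdot 233 = 435 + \left(-275\right) \left(- \frac{1}{95}\right) 233 = 435 + \frac{55}{19} \cdot 233 = 435 + \frac{12815}{19} = \frac{21080}{19}$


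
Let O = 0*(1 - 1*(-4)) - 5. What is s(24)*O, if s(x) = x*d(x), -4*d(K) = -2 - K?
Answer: -780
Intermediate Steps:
d(K) = 1/2 + K/4 (d(K) = -(-2 - K)/4 = 1/2 + K/4)
O = -5 (O = 0*(1 + 4) - 5 = 0*5 - 5 = 0 - 5 = -5)
s(x) = x*(1/2 + x/4)
s(24)*O = ((1/4)*24*(2 + 24))*(-5) = ((1/4)*24*26)*(-5) = 156*(-5) = -780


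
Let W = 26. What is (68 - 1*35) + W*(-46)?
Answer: -1163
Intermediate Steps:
(68 - 1*35) + W*(-46) = (68 - 1*35) + 26*(-46) = (68 - 35) - 1196 = 33 - 1196 = -1163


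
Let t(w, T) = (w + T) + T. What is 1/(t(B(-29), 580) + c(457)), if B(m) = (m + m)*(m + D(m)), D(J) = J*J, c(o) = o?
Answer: -1/45479 ≈ -2.1988e-5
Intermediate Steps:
D(J) = J**2
B(m) = 2*m*(m + m**2) (B(m) = (m + m)*(m + m**2) = (2*m)*(m + m**2) = 2*m*(m + m**2))
t(w, T) = w + 2*T (t(w, T) = (T + w) + T = w + 2*T)
1/(t(B(-29), 580) + c(457)) = 1/((2*(-29)**2*(1 - 29) + 2*580) + 457) = 1/((2*841*(-28) + 1160) + 457) = 1/((-47096 + 1160) + 457) = 1/(-45936 + 457) = 1/(-45479) = -1/45479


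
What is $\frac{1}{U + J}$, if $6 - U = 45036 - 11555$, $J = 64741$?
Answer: $\frac{1}{31266} \approx 3.1984 \cdot 10^{-5}$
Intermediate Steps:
$U = -33475$ ($U = 6 - \left(45036 - 11555\right) = 6 - 33481 = -33475$)
$\frac{1}{U + J} = \frac{1}{-33475 + 64741} = \frac{1}{31266}$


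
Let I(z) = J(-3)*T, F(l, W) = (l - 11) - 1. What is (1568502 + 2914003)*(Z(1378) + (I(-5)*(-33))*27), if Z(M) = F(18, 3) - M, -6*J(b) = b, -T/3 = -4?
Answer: -30113468590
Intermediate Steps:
T = 12 (T = -3*(-4) = 12)
J(b) = -b/6
F(l, W) = -12 + l (F(l, W) = (-11 + l) - 1 = -12 + l)
I(z) = 6 (I(z) = -⅙*(-3)*12 = (½)*12 = 6)
Z(M) = 6 - M (Z(M) = (-12 + 18) - M = 6 - M)
(1568502 + 2914003)*(Z(1378) + (I(-5)*(-33))*27) = (1568502 + 2914003)*((6 - 1*1378) + (6*(-33))*27) = 4482505*((6 - 1378) - 198*27) = 4482505*(-1372 - 5346) = 4482505*(-6718) = -30113468590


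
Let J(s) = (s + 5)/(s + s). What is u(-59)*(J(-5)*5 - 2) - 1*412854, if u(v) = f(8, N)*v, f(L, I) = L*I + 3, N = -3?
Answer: -415332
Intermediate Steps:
f(L, I) = 3 + I*L (f(L, I) = I*L + 3 = 3 + I*L)
J(s) = (5 + s)/(2*s) (J(s) = (5 + s)/((2*s)) = (5 + s)*(1/(2*s)) = (5 + s)/(2*s))
u(v) = -21*v (u(v) = (3 - 3*8)*v = (3 - 24)*v = -21*v)
u(-59)*(J(-5)*5 - 2) - 1*412854 = (-21*(-59))*(((1/2)*(5 - 5)/(-5))*5 - 2) - 1*412854 = 1239*(((1/2)*(-1/5)*0)*5 - 2) - 412854 = 1239*(0*5 - 2) - 412854 = 1239*(0 - 2) - 412854 = 1239*(-2) - 412854 = -2478 - 412854 = -415332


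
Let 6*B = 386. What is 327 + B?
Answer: 1174/3 ≈ 391.33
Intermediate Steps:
B = 193/3 (B = (1/6)*386 = 193/3 ≈ 64.333)
327 + B = 327 + 193/3 = 1174/3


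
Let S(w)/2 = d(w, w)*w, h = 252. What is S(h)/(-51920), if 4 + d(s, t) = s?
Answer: -7812/3245 ≈ -2.4074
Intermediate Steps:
d(s, t) = -4 + s
S(w) = 2*w*(-4 + w) (S(w) = 2*((-4 + w)*w) = 2*(w*(-4 + w)) = 2*w*(-4 + w))
S(h)/(-51920) = (2*252*(-4 + 252))/(-51920) = (2*252*248)*(-1/51920) = 124992*(-1/51920) = -7812/3245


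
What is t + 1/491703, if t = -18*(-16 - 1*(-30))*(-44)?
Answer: 5452002865/491703 ≈ 11088.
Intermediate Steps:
t = 11088 (t = -18*(-16 + 30)*(-44) = -18*14*(-44) = -252*(-44) = 11088)
t + 1/491703 = 11088 + 1/491703 = 5452002865/491703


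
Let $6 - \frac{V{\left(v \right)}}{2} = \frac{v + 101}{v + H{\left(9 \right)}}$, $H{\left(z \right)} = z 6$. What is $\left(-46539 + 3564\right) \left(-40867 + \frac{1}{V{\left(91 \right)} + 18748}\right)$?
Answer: $\frac{4776702206052825}{2719816} \approx 1.7563 \cdot 10^{9}$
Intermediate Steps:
$H{\left(z \right)} = 6 z$
$V{\left(v \right)} = 12 - \frac{2 \left(101 + v\right)}{54 + v}$ ($V{\left(v \right)} = 12 - 2 \frac{v + 101}{v + 6 \cdot 9} = 12 - 2 \frac{101 + v}{v + 54} = 12 - 2 \frac{101 + v}{54 + v} = 12 - \frac{2 \left(101 + v\right)}{54 + v}$)
$\left(-46539 + 3564\right) \left(-40867 + \frac{1}{V{\left(91 \right)} + 18748}\right) = \left(-46539 + 3564\right) \left(-40867 + \frac{1}{\frac{2 \left(223 + 5 \cdot 91\right)}{54 + 91} + 18748}\right) = - 42975 \left(-40867 + \frac{1}{\frac{2 \left(223 + 455\right)}{145} + 18748}\right) = - 42975 \left(-40867 + \frac{1}{2 \cdot \frac{1}{145} \cdot 678 + 18748}\right) = - 42975 \left(-40867 + \frac{1}{\frac{1356}{145} + 18748}\right) = - 42975 \left(-40867 + \frac{1}{\frac{2719816}{145}}\right) = - 42975 \left(-40867 + \frac{145}{2719816}\right) = \left(-42975\right) \left(- \frac{111150720327}{2719816}\right) = \frac{4776702206052825}{2719816}$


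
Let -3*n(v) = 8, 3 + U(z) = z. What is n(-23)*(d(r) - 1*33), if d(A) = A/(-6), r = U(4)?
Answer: 796/9 ≈ 88.444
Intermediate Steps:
U(z) = -3 + z
r = 1 (r = -3 + 4 = 1)
n(v) = -8/3 (n(v) = -⅓*8 = -8/3)
d(A) = -A/6 (d(A) = A*(-⅙) = -A/6)
n(-23)*(d(r) - 1*33) = -8*(-⅙*1 - 1*33)/3 = -8*(-⅙ - 33)/3 = -8/3*(-199/6) = 796/9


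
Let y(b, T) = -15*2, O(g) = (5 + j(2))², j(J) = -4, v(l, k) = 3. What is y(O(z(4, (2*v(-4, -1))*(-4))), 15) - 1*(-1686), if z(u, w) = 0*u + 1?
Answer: 1656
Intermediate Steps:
z(u, w) = 1 (z(u, w) = 0 + 1 = 1)
O(g) = 1 (O(g) = (5 - 4)² = 1² = 1)
y(b, T) = -30
y(O(z(4, (2*v(-4, -1))*(-4))), 15) - 1*(-1686) = -30 - 1*(-1686) = -30 + 1686 = 1656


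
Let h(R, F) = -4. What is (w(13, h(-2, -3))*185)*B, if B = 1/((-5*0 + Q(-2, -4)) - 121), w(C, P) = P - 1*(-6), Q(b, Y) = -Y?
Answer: -370/117 ≈ -3.1624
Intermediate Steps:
w(C, P) = 6 + P (w(C, P) = P + 6 = 6 + P)
B = -1/117 (B = 1/((-5*0 - 1*(-4)) - 121) = 1/((0 + 4) - 121) = 1/(4 - 121) = 1/(-117) = -1/117 ≈ -0.0085470)
(w(13, h(-2, -3))*185)*B = ((6 - 4)*185)*(-1/117) = (2*185)*(-1/117) = 370*(-1/117) = -370/117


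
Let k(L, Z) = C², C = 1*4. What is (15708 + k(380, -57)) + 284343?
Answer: 300067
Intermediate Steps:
C = 4
k(L, Z) = 16 (k(L, Z) = 4² = 16)
(15708 + k(380, -57)) + 284343 = (15708 + 16) + 284343 = 15724 + 284343 = 300067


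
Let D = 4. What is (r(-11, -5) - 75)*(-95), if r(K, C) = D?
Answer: 6745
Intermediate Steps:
r(K, C) = 4
(r(-11, -5) - 75)*(-95) = (4 - 75)*(-95) = -71*(-95) = 6745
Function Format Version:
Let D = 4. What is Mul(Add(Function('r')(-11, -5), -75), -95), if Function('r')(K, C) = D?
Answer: 6745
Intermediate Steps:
Function('r')(K, C) = 4
Mul(Add(Function('r')(-11, -5), -75), -95) = Mul(Add(4, -75), -95) = Mul(-71, -95) = 6745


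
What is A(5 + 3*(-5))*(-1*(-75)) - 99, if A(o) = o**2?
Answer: 7401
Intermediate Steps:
A(5 + 3*(-5))*(-1*(-75)) - 99 = (5 + 3*(-5))**2*(-1*(-75)) - 99 = (5 - 15)**2*75 - 99 = (-10)**2*75 - 99 = 100*75 - 99 = 7500 - 99 = 7401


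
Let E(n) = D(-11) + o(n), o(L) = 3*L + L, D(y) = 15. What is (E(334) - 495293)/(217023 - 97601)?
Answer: -246971/59711 ≈ -4.1361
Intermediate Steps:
o(L) = 4*L
E(n) = 15 + 4*n
(E(334) - 495293)/(217023 - 97601) = ((15 + 4*334) - 495293)/(217023 - 97601) = ((15 + 1336) - 495293)/119422 = (1351 - 495293)*(1/119422) = -493942*1/119422 = -246971/59711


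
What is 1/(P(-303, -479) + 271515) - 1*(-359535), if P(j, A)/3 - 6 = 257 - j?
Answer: 98229635956/273213 ≈ 3.5954e+5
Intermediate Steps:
P(j, A) = 789 - 3*j (P(j, A) = 18 + 3*(257 - j) = 18 + (771 - 3*j) = 789 - 3*j)
1/(P(-303, -479) + 271515) - 1*(-359535) = 1/((789 - 3*(-303)) + 271515) - 1*(-359535) = 1/((789 + 909) + 271515) + 359535 = 1/(1698 + 271515) + 359535 = 1/273213 + 359535 = 98229635956/273213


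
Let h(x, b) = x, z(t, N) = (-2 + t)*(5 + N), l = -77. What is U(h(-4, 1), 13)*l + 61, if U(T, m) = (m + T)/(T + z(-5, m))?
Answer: 8623/130 ≈ 66.331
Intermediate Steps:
U(T, m) = (T + m)/(-35 + T - 7*m) (U(T, m) = (m + T)/(T + (-10 - 2*m + 5*(-5) + m*(-5))) = (T + m)/(T + (-10 - 2*m - 25 - 5*m)) = (T + m)/(T + (-35 - 7*m)) = (T + m)/(-35 + T - 7*m))
U(h(-4, 1), 13)*l + 61 = ((-4 + 13)/(-35 - 4 - 7*13))*(-77) + 61 = (9/(-35 - 4 - 91))*(-77) + 61 = (9/(-130))*(-77) + 61 = -1/130*9*(-77) + 61 = -9/130*(-77) + 61 = 693/130 + 61 = 8623/130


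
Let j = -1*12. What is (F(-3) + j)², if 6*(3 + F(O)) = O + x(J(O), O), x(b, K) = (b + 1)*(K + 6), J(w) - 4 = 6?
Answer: 100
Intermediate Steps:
J(w) = 10 (J(w) = 4 + 6 = 10)
x(b, K) = (1 + b)*(6 + K)
F(O) = 8 + 2*O (F(O) = -3 + (O + (6 + O + 6*10 + O*10))/6 = -3 + (O + (6 + O + 60 + 10*O))/6 = -3 + (O + (66 + 11*O))/6 = -3 + (66 + 12*O)/6 = -3 + (11 + 2*O) = 8 + 2*O)
j = -12
(F(-3) + j)² = ((8 + 2*(-3)) - 12)² = ((8 - 6) - 12)² = (2 - 12)² = (-10)² = 100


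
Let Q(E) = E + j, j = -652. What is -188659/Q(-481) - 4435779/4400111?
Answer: 825094803542/4985325763 ≈ 165.50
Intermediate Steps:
Q(E) = -652 + E (Q(E) = E - 652 = -652 + E)
-188659/Q(-481) - 4435779/4400111 = -188659/(-652 - 481) - 4435779/4400111 = -188659/(-1133) - 4435779*1/4400111 = -188659*(-1/1133) - 4435779/4400111 = 188659/1133 - 4435779/4400111 = 825094803542/4985325763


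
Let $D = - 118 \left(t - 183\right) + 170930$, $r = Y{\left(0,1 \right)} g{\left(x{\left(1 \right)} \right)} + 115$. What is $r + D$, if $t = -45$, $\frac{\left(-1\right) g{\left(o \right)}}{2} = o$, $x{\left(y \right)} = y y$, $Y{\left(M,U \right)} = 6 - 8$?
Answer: $197953$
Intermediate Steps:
$Y{\left(M,U \right)} = -2$
$x{\left(y \right)} = y^{2}$
$g{\left(o \right)} = - 2 o$
$r = 119$ ($r = - 2 \left(- 2 \cdot 1^{2}\right) + 115 = - 2 \left(\left(-2\right) 1\right) + 115 = \left(-2\right) \left(-2\right) + 115 = 4 + 115 = 119$)
$D = 197834$ ($D = - 118 \left(-45 - 183\right) + 170930 = \left(-118\right) \left(-228\right) + 170930 = 26904 + 170930 = 197834$)
$r + D = 119 + 197834 = 197953$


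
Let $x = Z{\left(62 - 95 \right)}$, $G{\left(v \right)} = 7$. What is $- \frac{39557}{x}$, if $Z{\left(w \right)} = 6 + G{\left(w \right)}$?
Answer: $- \frac{39557}{13} \approx -3042.8$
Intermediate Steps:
$Z{\left(w \right)} = 13$ ($Z{\left(w \right)} = 6 + 7 = 13$)
$x = 13$
$- \frac{39557}{x} = - \frac{39557}{13}$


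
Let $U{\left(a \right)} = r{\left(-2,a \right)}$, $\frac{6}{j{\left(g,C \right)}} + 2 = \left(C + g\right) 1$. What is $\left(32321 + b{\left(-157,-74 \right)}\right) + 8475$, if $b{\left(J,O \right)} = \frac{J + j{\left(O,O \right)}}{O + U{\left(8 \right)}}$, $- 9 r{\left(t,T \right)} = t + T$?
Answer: $\frac{114234689}{2800} \approx 40798.0$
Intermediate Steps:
$j{\left(g,C \right)} = \frac{6}{-2 + C + g}$ ($j{\left(g,C \right)} = \frac{6}{-2 + \left(C + g\right) 1} = \frac{6}{-2 + \left(C + g\right)} = \frac{6}{-2 + C + g}$)
$r{\left(t,T \right)} = - \frac{T}{9} - \frac{t}{9}$ ($r{\left(t,T \right)} = - \frac{t + T}{9} = - \frac{T + t}{9} = - \frac{T}{9} - \frac{t}{9}$)
$U{\left(a \right)} = \frac{2}{9} - \frac{a}{9}$ ($U{\left(a \right)} = - \frac{a}{9} - - \frac{2}{9} = - \frac{a}{9} + \frac{2}{9} = \frac{2}{9} - \frac{a}{9}$)
$b{\left(J,O \right)} = \frac{J + \frac{6}{-2 + 2 O}}{- \frac{2}{3} + O}$ ($b{\left(J,O \right)} = \frac{J + \frac{6}{-2 + O + O}}{O + \left(\frac{2}{9} - \frac{8}{9}\right)} = \frac{J + \frac{6}{-2 + 2 O}}{O + \left(\frac{2}{9} - \frac{8}{9}\right)} = \frac{J + \frac{6}{-2 + 2 O}}{O - \frac{2}{3}} = \frac{J + \frac{6}{-2 + 2 O}}{- \frac{2}{3} + O}$)
$\left(32321 + b{\left(-157,-74 \right)}\right) + 8475 = \left(32321 + \frac{3 \left(3 - 157 \left(-1 - 74\right)\right)}{\left(-1 - 74\right) \left(-2 + 3 \left(-74\right)\right)}\right) + 8475 = \left(32321 + \frac{3 \left(3 - -11775\right)}{\left(-75\right) \left(-2 - 222\right)}\right) + 8475 = \left(32321 + 3 \left(- \frac{1}{75}\right) \frac{1}{-224} \left(3 + 11775\right)\right) + 8475 = \left(32321 + 3 \left(- \frac{1}{75}\right) \left(- \frac{1}{224}\right) 11778\right) + 8475 = \left(32321 + \frac{5889}{2800}\right) + 8475 = \frac{90504689}{2800} + 8475 = \frac{114234689}{2800}$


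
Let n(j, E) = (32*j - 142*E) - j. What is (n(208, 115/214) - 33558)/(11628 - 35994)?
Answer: 969645/869054 ≈ 1.1157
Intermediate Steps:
n(j, E) = -142*E + 31*j (n(j, E) = (-142*E + 32*j) - j = -142*E + 31*j)
(n(208, 115/214) - 33558)/(11628 - 35994) = ((-16330/214 + 31*208) - 33558)/(11628 - 35994) = ((-16330/214 + 6448) - 33558)/(-24366) = ((-142*115/214 + 6448) - 33558)*(-1/24366) = ((-8165/107 + 6448) - 33558)*(-1/24366) = (681771/107 - 33558)*(-1/24366) = -2908935/107*(-1/24366) = 969645/869054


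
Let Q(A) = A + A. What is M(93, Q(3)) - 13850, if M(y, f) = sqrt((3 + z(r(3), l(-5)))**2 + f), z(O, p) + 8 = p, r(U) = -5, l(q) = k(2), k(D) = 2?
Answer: -13850 + sqrt(15) ≈ -13846.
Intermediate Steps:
l(q) = 2
z(O, p) = -8 + p
Q(A) = 2*A
M(y, f) = sqrt(9 + f) (M(y, f) = sqrt((3 + (-8 + 2))**2 + f) = sqrt((3 - 6)**2 + f) = sqrt((-3)**2 + f) = sqrt(9 + f))
M(93, Q(3)) - 13850 = sqrt(9 + 2*3) - 13850 = sqrt(9 + 6) - 13850 = sqrt(15) - 13850 = -13850 + sqrt(15)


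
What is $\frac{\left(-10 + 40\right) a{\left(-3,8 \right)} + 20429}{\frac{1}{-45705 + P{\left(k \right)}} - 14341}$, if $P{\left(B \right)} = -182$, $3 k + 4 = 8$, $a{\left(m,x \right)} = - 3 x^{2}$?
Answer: $- \frac{673116403}{658065468} \approx -1.0229$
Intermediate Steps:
$k = \frac{4}{3}$ ($k = - \frac{4}{3} + \frac{1}{3} \cdot 8 = - \frac{4}{3} + \frac{8}{3} = \frac{4}{3} \approx 1.3333$)
$\frac{\left(-10 + 40\right) a{\left(-3,8 \right)} + 20429}{\frac{1}{-45705 + P{\left(k \right)}} - 14341} = \frac{\left(-10 + 40\right) \left(- 3 \cdot 8^{2}\right) + 20429}{\frac{1}{-45705 - 182} - 14341} = \frac{30 \left(\left(-3\right) 64\right) + 20429}{\frac{1}{-45887} - 14341} = \frac{30 \left(-192\right) + 20429}{- \frac{1}{45887} - 14341} = \frac{-5760 + 20429}{- \frac{658065468}{45887}} = 14669 \left(- \frac{45887}{658065468}\right) = - \frac{673116403}{658065468}$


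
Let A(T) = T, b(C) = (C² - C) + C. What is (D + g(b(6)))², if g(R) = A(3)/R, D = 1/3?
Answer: 25/144 ≈ 0.17361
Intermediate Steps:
b(C) = C²
D = ⅓ ≈ 0.33333
g(R) = 3/R
(D + g(b(6)))² = (⅓ + 3/(6²))² = (⅓ + 3/36)² = (⅓ + 3*(1/36))² = (⅓ + 1/12)² = (5/12)² = 25/144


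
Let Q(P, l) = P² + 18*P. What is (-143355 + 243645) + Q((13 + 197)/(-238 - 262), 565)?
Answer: 250706541/2500 ≈ 1.0028e+5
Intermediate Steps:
(-143355 + 243645) + Q((13 + 197)/(-238 - 262), 565) = (-143355 + 243645) + ((13 + 197)/(-238 - 262))*(18 + (13 + 197)/(-238 - 262)) = 100290 + (210/(-500))*(18 + 210/(-500)) = 100290 + (210*(-1/500))*(18 + 210*(-1/500)) = 100290 - 21*(18 - 21/50)/50 = 100290 - 21/50*879/50 = 100290 - 18459/2500 = 250706541/2500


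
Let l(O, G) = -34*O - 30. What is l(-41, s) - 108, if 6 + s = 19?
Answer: 1256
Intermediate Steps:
s = 13 (s = -6 + 19 = 13)
l(O, G) = -30 - 34*O
l(-41, s) - 108 = (-30 - 34*(-41)) - 108 = (-30 + 1394) - 108 = 1364 - 108 = 1256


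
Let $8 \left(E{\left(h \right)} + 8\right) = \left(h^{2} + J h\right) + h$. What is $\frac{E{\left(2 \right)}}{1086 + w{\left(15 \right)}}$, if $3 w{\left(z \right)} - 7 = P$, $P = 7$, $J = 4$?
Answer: $- \frac{75}{13088} \approx -0.0057304$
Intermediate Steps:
$w{\left(z \right)} = \frac{14}{3}$ ($w{\left(z \right)} = \frac{7}{3} + \frac{1}{3} \cdot 7 = \frac{7}{3} + \frac{7}{3} = \frac{14}{3}$)
$E{\left(h \right)} = -8 + \frac{h^{2}}{8} + \frac{5 h}{8}$ ($E{\left(h \right)} = -8 + \frac{\left(h^{2} + 4 h\right) + h}{8} = -8 + \frac{h^{2} + 5 h}{8} = -8 + \left(\frac{h^{2}}{8} + \frac{5 h}{8}\right) = -8 + \frac{h^{2}}{8} + \frac{5 h}{8}$)
$\frac{E{\left(2 \right)}}{1086 + w{\left(15 \right)}} = \frac{-8 + \frac{2^{2}}{8} + \frac{5}{8} \cdot 2}{1086 + \frac{14}{3}} = \frac{-8 + \frac{1}{8} \cdot 4 + \frac{5}{4}}{\frac{3272}{3}} = \frac{3 \left(-8 + \frac{1}{2} + \frac{5}{4}\right)}{3272} = \frac{3}{3272} \left(- \frac{25}{4}\right) = - \frac{75}{13088}$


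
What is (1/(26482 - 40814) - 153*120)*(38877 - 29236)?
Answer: -2536889557961/14332 ≈ -1.7701e+8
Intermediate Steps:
(1/(26482 - 40814) - 153*120)*(38877 - 29236) = (1/(-14332) - 18360)*9641 = (-1/14332 - 18360)*9641 = -263135521/14332*9641 = -2536889557961/14332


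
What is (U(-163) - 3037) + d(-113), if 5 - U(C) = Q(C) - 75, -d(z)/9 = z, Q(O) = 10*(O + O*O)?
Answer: -266000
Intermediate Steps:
Q(O) = 10*O + 10*O**2 (Q(O) = 10*(O + O**2) = 10*O + 10*O**2)
d(z) = -9*z
U(C) = 80 - 10*C*(1 + C) (U(C) = 5 - (10*C*(1 + C) - 75) = 5 - (-75 + 10*C*(1 + C)) = 5 + (75 - 10*C*(1 + C)) = 80 - 10*C*(1 + C))
(U(-163) - 3037) + d(-113) = ((80 - 10*(-163)*(1 - 163)) - 3037) - 9*(-113) = ((80 - 10*(-163)*(-162)) - 3037) + 1017 = ((80 - 264060) - 3037) + 1017 = (-263980 - 3037) + 1017 = -267017 + 1017 = -266000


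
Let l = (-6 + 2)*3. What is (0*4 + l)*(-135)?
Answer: 1620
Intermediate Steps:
l = -12 (l = -4*3 = -12)
(0*4 + l)*(-135) = (0*4 - 12)*(-135) = (0 - 12)*(-135) = -12*(-135) = 1620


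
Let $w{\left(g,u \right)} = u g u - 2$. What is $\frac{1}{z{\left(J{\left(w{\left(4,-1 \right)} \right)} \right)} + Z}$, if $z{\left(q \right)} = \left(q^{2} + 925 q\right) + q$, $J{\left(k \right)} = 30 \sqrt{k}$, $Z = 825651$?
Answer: $\frac{91939}{75903522289} - \frac{9260 \sqrt{2}}{227710566867} \approx 1.1538 \cdot 10^{-6}$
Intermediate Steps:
$w{\left(g,u \right)} = -2 + g u^{2}$ ($w{\left(g,u \right)} = g u u - 2 = g u^{2} - 2 = -2 + g u^{2}$)
$z{\left(q \right)} = q^{2} + 926 q$
$\frac{1}{z{\left(J{\left(w{\left(4,-1 \right)} \right)} \right)} + Z} = \frac{1}{30 \sqrt{-2 + 4 \left(-1\right)^{2}} \left(926 + 30 \sqrt{-2 + 4 \left(-1\right)^{2}}\right) + 825651} = \frac{1}{30 \sqrt{-2 + 4 \cdot 1} \left(926 + 30 \sqrt{-2 + 4 \cdot 1}\right) + 825651} = \frac{1}{30 \sqrt{-2 + 4} \left(926 + 30 \sqrt{-2 + 4}\right) + 825651} = \frac{1}{30 \sqrt{2} \left(926 + 30 \sqrt{2}\right) + 825651} = \frac{1}{825651 + 30 \sqrt{2} \left(926 + 30 \sqrt{2}\right)}$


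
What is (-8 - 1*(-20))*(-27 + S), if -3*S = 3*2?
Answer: -348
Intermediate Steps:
S = -2 ≈ -2.0000
(-8 - 1*(-20))*(-27 + S) = (-8 - 1*(-20))*(-27 - 2) = (-8 + 20)*(-29) = 12*(-29) = -348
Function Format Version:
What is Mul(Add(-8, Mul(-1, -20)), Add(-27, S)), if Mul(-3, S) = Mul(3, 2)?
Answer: -348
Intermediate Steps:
S = -2 (S = Mul(Rational(-1, 3), Mul(3, 2)) = Mul(Rational(-1, 3), 6) = -2)
Mul(Add(-8, Mul(-1, -20)), Add(-27, S)) = Mul(Add(-8, Mul(-1, -20)), Add(-27, -2)) = Mul(Add(-8, 20), -29) = Mul(12, -29) = -348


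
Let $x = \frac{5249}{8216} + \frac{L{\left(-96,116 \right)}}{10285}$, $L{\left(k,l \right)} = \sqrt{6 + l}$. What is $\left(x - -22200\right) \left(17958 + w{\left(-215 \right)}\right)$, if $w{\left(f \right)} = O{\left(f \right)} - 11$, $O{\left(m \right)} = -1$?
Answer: $\frac{1636679228877}{4108} + \frac{17946 \sqrt{122}}{10285} \approx 3.9841 \cdot 10^{8}$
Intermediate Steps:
$x = \frac{5249}{8216} + \frac{\sqrt{122}}{10285}$ ($x = \frac{5249}{8216} + \frac{\sqrt{6 + 116}}{10285} = 5249 \cdot \frac{1}{8216} + \sqrt{122} \cdot \frac{1}{10285} = \frac{5249}{8216} + \frac{\sqrt{122}}{10285} \approx 0.63995$)
$w{\left(f \right)} = -12$ ($w{\left(f \right)} = -1 - 11 = -12$)
$\left(x - -22200\right) \left(17958 + w{\left(-215 \right)}\right) = \left(\left(\frac{5249}{8216} + \frac{\sqrt{122}}{10285}\right) - -22200\right) \left(17958 - 12\right) = \left(\left(\frac{5249}{8216} + \frac{\sqrt{122}}{10285}\right) + 22200\right) 17946 = \left(\frac{182400449}{8216} + \frac{\sqrt{122}}{10285}\right) 17946 = \frac{1636679228877}{4108} + \frac{17946 \sqrt{122}}{10285}$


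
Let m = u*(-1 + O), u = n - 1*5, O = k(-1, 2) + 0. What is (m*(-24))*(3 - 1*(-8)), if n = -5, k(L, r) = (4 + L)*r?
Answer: 13200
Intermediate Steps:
k(L, r) = r*(4 + L)
O = 6 (O = 2*(4 - 1) + 0 = 2*3 + 0 = 6 + 0 = 6)
u = -10 (u = -5 - 1*5 = -5 - 5 = -10)
m = -50 (m = -10*(-1 + 6) = -10*5 = -50)
(m*(-24))*(3 - 1*(-8)) = (-50*(-24))*(3 - 1*(-8)) = 1200*(3 + 8) = 1200*11 = 13200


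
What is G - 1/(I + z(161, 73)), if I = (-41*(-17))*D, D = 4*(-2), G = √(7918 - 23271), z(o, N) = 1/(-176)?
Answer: 176/981377 + I*√15353 ≈ 0.00017934 + 123.91*I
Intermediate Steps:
z(o, N) = -1/176
G = I*√15353 (G = √(-15353) = I*√15353 ≈ 123.91*I)
D = -8
I = -5576 (I = -41*(-17)*(-8) = 697*(-8) = -5576)
G - 1/(I + z(161, 73)) = I*√15353 - 1/(-5576 - 1/176) = I*√15353 - 1/(-981377/176) = I*√15353 - 1*(-176/981377) = I*√15353 + 176/981377 = 176/981377 + I*√15353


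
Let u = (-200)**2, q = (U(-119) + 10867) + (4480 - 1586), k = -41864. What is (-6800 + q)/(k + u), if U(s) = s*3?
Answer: -1651/466 ≈ -3.5429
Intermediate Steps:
U(s) = 3*s
q = 13404 (q = (3*(-119) + 10867) + (4480 - 1586) = (-357 + 10867) + 2894 = 10510 + 2894 = 13404)
u = 40000
(-6800 + q)/(k + u) = (-6800 + 13404)/(-41864 + 40000) = 6604/(-1864) = 6604*(-1/1864) = -1651/466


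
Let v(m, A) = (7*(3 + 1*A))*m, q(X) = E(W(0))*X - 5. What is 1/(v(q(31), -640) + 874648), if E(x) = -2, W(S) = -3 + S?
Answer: 1/1173401 ≈ 8.5222e-7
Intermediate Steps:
q(X) = -5 - 2*X (q(X) = -2*X - 5 = -5 - 2*X)
v(m, A) = m*(21 + 7*A) (v(m, A) = (7*(3 + A))*m = (21 + 7*A)*m = m*(21 + 7*A))
1/(v(q(31), -640) + 874648) = 1/(7*(-5 - 2*31)*(3 - 640) + 874648) = 1/(7*(-5 - 62)*(-637) + 874648) = 1/(7*(-67)*(-637) + 874648) = 1/(298753 + 874648) = 1/1173401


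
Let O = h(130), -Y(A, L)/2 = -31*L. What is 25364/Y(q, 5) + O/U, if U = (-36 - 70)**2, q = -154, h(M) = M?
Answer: 71257551/870790 ≈ 81.831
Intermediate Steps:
Y(A, L) = 62*L (Y(A, L) = -(-62)*L = 62*L)
U = 11236 (U = (-106)**2 = 11236)
O = 130
25364/Y(q, 5) + O/U = 25364/((62*5)) + 130/11236 = 25364/310 + 130*(1/11236) = 25364*(1/310) + 65/5618 = 12682/155 + 65/5618 = 71257551/870790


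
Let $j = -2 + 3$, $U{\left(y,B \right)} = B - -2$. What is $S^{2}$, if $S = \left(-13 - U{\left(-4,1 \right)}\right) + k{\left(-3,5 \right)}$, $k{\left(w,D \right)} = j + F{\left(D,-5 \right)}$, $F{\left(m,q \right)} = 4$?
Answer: $121$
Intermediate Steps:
$U{\left(y,B \right)} = 2 + B$ ($U{\left(y,B \right)} = B + 2 = 2 + B$)
$j = 1$
$k{\left(w,D \right)} = 5$ ($k{\left(w,D \right)} = 1 + 4 = 5$)
$S = -11$ ($S = \left(-13 - \left(2 + 1\right)\right) + 5 = \left(-13 - 3\right) + 5 = -16 + 5 = -11$)
$S^{2} = \left(-11\right)^{2} = 121$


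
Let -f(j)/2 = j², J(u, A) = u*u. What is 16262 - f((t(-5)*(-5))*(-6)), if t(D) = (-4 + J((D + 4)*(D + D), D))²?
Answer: 152882397062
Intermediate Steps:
J(u, A) = u²
t(D) = (-4 + 4*D²*(4 + D)²)² (t(D) = (-4 + ((D + 4)*(D + D))²)² = (-4 + ((4 + D)*(2*D))²)² = (-4 + (2*D*(4 + D))²)² = (-4 + 4*D²*(4 + D)²)²)
f(j) = -2*j²
16262 - f((t(-5)*(-5))*(-6)) = 16262 - (-2)*(((16*(-1 + (-5)²*(4 - 5)²)²)*(-5))*(-6))² = 16262 - (-2)*(((16*(-1 + 25*(-1)²)²)*(-5))*(-6))² = 16262 - (-2)*(((16*(-1 + 25*1)²)*(-5))*(-6))² = 16262 - (-2)*(((16*(-1 + 25)²)*(-5))*(-6))² = 16262 - (-2)*(((16*24²)*(-5))*(-6))² = 16262 - (-2)*(((16*576)*(-5))*(-6))² = 16262 - (-2)*((9216*(-5))*(-6))² = 16262 - (-2)*(-46080*(-6))² = 16262 - (-2)*276480² = 16262 - (-2)*76441190400 = 16262 - 1*(-152882380800) = 16262 + 152882380800 = 152882397062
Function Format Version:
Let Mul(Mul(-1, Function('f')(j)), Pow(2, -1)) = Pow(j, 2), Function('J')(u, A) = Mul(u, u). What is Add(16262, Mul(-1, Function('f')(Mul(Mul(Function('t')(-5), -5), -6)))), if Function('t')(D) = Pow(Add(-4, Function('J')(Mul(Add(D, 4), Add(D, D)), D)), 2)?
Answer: 152882397062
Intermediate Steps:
Function('J')(u, A) = Pow(u, 2)
Function('t')(D) = Pow(Add(-4, Mul(4, Pow(D, 2), Pow(Add(4, D), 2))), 2) (Function('t')(D) = Pow(Add(-4, Pow(Mul(Add(D, 4), Add(D, D)), 2)), 2) = Pow(Add(-4, Pow(Mul(Add(4, D), Mul(2, D)), 2)), 2) = Pow(Add(-4, Pow(Mul(2, D, Add(4, D)), 2)), 2) = Pow(Add(-4, Mul(4, Pow(D, 2), Pow(Add(4, D), 2))), 2))
Function('f')(j) = Mul(-2, Pow(j, 2))
Add(16262, Mul(-1, Function('f')(Mul(Mul(Function('t')(-5), -5), -6)))) = Add(16262, Mul(-1, Mul(-2, Pow(Mul(Mul(Mul(16, Pow(Add(-1, Mul(Pow(-5, 2), Pow(Add(4, -5), 2))), 2)), -5), -6), 2)))) = Add(16262, Mul(-1, Mul(-2, Pow(Mul(Mul(Mul(16, Pow(Add(-1, Mul(25, Pow(-1, 2))), 2)), -5), -6), 2)))) = Add(16262, Mul(-1, Mul(-2, Pow(Mul(Mul(Mul(16, Pow(Add(-1, Mul(25, 1)), 2)), -5), -6), 2)))) = Add(16262, Mul(-1, Mul(-2, Pow(Mul(Mul(Mul(16, Pow(Add(-1, 25), 2)), -5), -6), 2)))) = Add(16262, Mul(-1, Mul(-2, Pow(Mul(Mul(Mul(16, Pow(24, 2)), -5), -6), 2)))) = Add(16262, Mul(-1, Mul(-2, Pow(Mul(Mul(Mul(16, 576), -5), -6), 2)))) = Add(16262, Mul(-1, Mul(-2, Pow(Mul(Mul(9216, -5), -6), 2)))) = Add(16262, Mul(-1, Mul(-2, Pow(Mul(-46080, -6), 2)))) = Add(16262, Mul(-1, Mul(-2, Pow(276480, 2)))) = Add(16262, Mul(-1, Mul(-2, 76441190400))) = Add(16262, Mul(-1, -152882380800)) = Add(16262, 152882380800) = 152882397062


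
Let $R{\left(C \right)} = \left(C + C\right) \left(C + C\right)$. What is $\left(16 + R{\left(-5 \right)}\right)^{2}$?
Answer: $13456$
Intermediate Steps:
$R{\left(C \right)} = 4 C^{2}$ ($R{\left(C \right)} = 2 C 2 C = 4 C^{2}$)
$\left(16 + R{\left(-5 \right)}\right)^{2} = \left(16 + 4 \left(-5\right)^{2}\right)^{2} = \left(16 + 4 \cdot 25\right)^{2} = \left(16 + 100\right)^{2} = 116^{2} = 13456$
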